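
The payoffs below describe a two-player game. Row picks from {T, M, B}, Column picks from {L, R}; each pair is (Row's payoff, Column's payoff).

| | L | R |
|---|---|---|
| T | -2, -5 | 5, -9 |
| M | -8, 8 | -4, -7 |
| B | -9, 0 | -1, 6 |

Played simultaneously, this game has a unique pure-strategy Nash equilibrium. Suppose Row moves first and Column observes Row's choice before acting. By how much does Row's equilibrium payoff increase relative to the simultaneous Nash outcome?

1

Work backward from Column's decision.
- T: BR = L, leader payoff -2.
- M: BR = L, leader payoff -8.
- B: BR = R, leader payoff -1.
Row's induced payoffs are -2, -8, -1, so Row commits to B. Subgame-perfect outcome: (B, R) with payoffs (-1, 6).
Now find the simultaneous Nash equilibrium.
Row's best replies: L→T; R→T.
Column's best replies: T→L; M→L; B→R.
Only (T, L) has each player best-responding; Nash payoffs (-2, -5).
Row's commitment gain: -1 − -2 = 1.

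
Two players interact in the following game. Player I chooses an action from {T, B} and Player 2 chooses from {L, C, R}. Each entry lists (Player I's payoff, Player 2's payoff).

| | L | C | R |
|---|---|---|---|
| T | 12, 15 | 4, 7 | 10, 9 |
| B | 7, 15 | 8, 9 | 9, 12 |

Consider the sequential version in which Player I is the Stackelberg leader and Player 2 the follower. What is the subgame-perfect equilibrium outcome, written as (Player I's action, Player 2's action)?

(T, L)

Work backward from Player 2's decision.
- T: Player 2 compares 15, 7, 9 and picks L; Player I would get 12.
- B: Player 2 compares 15, 9, 12 and picks L; Player I would get 7.
Maximizing over 12, 7, Player I chooses T. Subgame-perfect outcome: (T, L) with payoffs (12, 15).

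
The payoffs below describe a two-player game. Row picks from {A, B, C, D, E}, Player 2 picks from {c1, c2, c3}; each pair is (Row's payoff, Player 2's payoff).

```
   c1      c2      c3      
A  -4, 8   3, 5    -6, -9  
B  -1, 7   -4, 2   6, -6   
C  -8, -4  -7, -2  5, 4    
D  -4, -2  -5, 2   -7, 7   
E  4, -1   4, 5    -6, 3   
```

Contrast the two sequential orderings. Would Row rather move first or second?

If Row leads: Player 2's best replies are A→c1, B→c1, C→c3, D→c3, E→c2; Row's induced payoffs -4, -1, 5, -7, 4; outcome (C, c3), payoffs (5, 4).
If Player 2 leads: Row's best replies are c1→E, c2→E, c3→B; Player 2's induced payoffs -1, 5, -6; outcome (E, c2), payoffs (4, 5).
Row gets 5 moving first and 4 moving second, so Row prefers to move first.

first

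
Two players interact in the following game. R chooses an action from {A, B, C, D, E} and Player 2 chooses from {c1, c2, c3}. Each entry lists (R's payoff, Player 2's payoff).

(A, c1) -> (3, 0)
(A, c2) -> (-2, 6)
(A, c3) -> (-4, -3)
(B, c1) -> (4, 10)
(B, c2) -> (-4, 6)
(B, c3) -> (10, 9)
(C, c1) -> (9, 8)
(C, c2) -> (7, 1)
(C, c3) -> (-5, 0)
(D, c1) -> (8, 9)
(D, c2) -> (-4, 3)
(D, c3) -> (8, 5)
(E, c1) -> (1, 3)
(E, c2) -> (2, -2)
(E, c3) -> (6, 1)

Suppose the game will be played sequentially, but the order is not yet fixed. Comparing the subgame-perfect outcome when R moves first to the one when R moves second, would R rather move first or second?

If R leads: Player 2's best replies are A→c2, B→c1, C→c1, D→c1, E→c1; R's induced payoffs -2, 4, 9, 8, 1; outcome (C, c1), payoffs (9, 8).
If Player 2 leads: R's best replies are c1→C, c2→C, c3→B; Player 2's induced payoffs 8, 1, 9; outcome (B, c3), payoffs (10, 9).
R gets 9 moving first and 10 moving second, so R prefers to move second.

second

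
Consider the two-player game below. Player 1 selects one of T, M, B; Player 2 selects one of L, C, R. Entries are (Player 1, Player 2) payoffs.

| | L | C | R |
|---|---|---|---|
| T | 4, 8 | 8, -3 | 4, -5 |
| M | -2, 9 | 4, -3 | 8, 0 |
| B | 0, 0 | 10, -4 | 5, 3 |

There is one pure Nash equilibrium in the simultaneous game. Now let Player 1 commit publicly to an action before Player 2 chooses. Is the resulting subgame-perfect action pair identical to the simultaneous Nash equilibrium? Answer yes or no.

no

Solve by backward induction (Player 1 leads).
- T: BR = L, leader payoff 4.
- M: BR = L, leader payoff -2.
- B: BR = R, leader payoff 5.
Player 1's induced payoffs are 4, -2, 5, so Player 1 commits to B. Subgame-perfect outcome: (B, R) with payoffs (5, 3).
For the simultaneous game, intersect best replies.
Player 1's best replies: L→T; C→B; R→M.
Player 2's best replies: T→L; M→L; B→R.
The unique mutual best reply is (T, L), giving (4, 8).
Sequential outcome (B, R) differs from the Nash profile (T, L).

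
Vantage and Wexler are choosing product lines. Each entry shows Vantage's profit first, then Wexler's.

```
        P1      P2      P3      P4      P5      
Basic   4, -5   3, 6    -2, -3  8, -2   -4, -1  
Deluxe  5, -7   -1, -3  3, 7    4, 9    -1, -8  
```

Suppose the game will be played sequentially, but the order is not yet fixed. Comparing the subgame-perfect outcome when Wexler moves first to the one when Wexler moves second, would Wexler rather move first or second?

second

If Vantage leads: Wexler's best replies are Basic→P2, Deluxe→P4; Vantage's induced payoffs 3, 4; outcome (Deluxe, P4), payoffs (4, 9).
If Wexler leads: Vantage's best replies are P1→Deluxe, P2→Basic, P3→Deluxe, P4→Basic, P5→Deluxe; Wexler's induced payoffs -7, 6, 7, -2, -8; outcome (Deluxe, P3), payoffs (3, 7).
Wexler gets 7 moving first and 9 moving second, so Wexler prefers to move second.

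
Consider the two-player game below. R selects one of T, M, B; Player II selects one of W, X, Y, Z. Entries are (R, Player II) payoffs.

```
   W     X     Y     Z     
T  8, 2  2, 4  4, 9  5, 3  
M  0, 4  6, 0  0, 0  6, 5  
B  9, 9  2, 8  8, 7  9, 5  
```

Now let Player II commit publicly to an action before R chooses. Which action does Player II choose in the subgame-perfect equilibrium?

W

Backward induction with Player II moving first.
- W → R plays B (best of 8, 0, 9); Player II gets 9.
- X → R plays M (best of 2, 6, 2); Player II gets 0.
- Y → R plays B (best of 4, 0, 8); Player II gets 7.
- Z → R plays B (best of 5, 6, 9); Player II gets 5.
Among 9, 0, 7, 5, the best is 9 at W. Subgame-perfect outcome: (B, W) with payoffs (9, 9).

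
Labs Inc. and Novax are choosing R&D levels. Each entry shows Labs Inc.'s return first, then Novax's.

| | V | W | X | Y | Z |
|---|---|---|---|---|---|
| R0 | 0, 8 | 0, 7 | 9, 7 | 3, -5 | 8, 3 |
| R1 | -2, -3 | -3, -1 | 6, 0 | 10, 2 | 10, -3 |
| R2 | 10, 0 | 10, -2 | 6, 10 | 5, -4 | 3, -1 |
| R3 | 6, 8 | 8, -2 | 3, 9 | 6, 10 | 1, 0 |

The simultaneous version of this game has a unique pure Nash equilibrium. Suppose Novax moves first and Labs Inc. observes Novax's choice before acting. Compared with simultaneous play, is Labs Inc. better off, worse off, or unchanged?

Solve by backward induction (Novax leads).
- V → Labs Inc. plays R2 (best of 0, -2, 10, 6); Novax gets 0.
- W → Labs Inc. plays R2 (best of 0, -3, 10, 8); Novax gets -2.
- X → Labs Inc. plays R0 (best of 9, 6, 6, 3); Novax gets 7.
- Y → Labs Inc. plays R1 (best of 3, 10, 5, 6); Novax gets 2.
- Z → Labs Inc. plays R1 (best of 8, 10, 3, 1); Novax gets -3.
Among 0, -2, 7, 2, -3, the best is 7 at X. Subgame-perfect outcome: (R0, X) with payoffs (9, 7).
Under simultaneous play:
Labs Inc.'s best replies: V→R2; W→R2; X→R0; Y→R1; Z→R1.
Novax's best replies: R0→V; R1→Y; R2→X; R3→Y.
The unique mutual best reply is (R1, Y), giving (10, 2).
Labs Inc. earns 9 sequentially versus 10 at the Nash outcome: worse off.

worse off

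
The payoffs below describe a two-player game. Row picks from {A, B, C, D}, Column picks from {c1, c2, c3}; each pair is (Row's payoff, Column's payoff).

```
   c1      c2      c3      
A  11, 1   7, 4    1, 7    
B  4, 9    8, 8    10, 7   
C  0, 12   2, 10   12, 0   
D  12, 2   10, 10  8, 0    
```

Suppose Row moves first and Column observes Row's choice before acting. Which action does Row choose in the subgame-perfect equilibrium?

D

Solve by backward induction (Row leads).
- A: BR = c3, leader payoff 1.
- B: BR = c1, leader payoff 4.
- C: BR = c1, leader payoff 0.
- D: BR = c2, leader payoff 10.
Row's induced payoffs are 1, 4, 0, 10, so Row commits to D. Subgame-perfect outcome: (D, c2) with payoffs (10, 10).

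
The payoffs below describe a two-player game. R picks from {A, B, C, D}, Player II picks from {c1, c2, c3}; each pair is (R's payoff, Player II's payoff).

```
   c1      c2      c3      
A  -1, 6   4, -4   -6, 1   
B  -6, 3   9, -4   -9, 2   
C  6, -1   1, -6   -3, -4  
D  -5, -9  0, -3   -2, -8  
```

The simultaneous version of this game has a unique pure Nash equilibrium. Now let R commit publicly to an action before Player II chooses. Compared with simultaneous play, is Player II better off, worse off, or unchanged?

unchanged

Solve by backward induction (R leads).
- A → Player II plays c1 (best of 6, -4, 1); R gets -1.
- B → Player II plays c1 (best of 3, -4, 2); R gets -6.
- C → Player II plays c1 (best of -1, -6, -4); R gets 6.
- D → Player II plays c2 (best of -9, -3, -8); R gets 0.
Among -1, -6, 6, 0, the best is 6 at C. Subgame-perfect outcome: (C, c1) with payoffs (6, -1).
Under simultaneous play:
R's best replies: c1→C; c2→B; c3→D.
Player II's best replies: A→c1; B→c1; C→c1; D→c2.
Only (C, c1) has each player best-responding; Nash payoffs (6, -1).
Player II earns -1 sequentially versus -1 at the Nash outcome: unchanged.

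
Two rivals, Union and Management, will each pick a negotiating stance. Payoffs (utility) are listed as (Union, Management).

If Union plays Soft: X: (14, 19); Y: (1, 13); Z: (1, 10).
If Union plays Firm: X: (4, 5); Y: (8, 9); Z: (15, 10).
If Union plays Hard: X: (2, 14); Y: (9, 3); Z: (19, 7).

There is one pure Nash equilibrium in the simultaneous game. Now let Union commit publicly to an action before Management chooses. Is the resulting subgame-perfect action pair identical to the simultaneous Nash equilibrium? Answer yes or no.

no

Backward induction with Union moving first.
- Soft: BR = X, leader payoff 14.
- Firm: BR = Z, leader payoff 15.
- Hard: BR = X, leader payoff 2.
Maximizing over 14, 15, 2, Union chooses Firm. Subgame-perfect outcome: (Firm, Z) with payoffs (15, 10).
For the simultaneous game, intersect best replies.
Union's best replies: X→Soft; Y→Hard; Z→Hard.
Management's best replies: Soft→X; Firm→Z; Hard→X.
The unique mutual best reply is (Soft, X), giving (14, 19).
Sequential outcome (Firm, Z) differs from the Nash profile (Soft, X).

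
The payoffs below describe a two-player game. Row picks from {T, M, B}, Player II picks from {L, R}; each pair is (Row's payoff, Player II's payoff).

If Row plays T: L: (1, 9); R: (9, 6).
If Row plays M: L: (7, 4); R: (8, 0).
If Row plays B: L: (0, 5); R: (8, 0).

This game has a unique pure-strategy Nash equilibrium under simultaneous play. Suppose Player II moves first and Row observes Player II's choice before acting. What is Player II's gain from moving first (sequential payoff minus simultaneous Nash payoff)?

2

Solve by backward induction (Player II leads).
- L: BR = M, leader payoff 4.
- R: BR = T, leader payoff 6.
Maximizing over 4, 6, Player II chooses R. Subgame-perfect outcome: (T, R) with payoffs (9, 6).
Under simultaneous play:
Row's best replies: L→M; R→T.
Player II's best replies: T→L; M→L; B→L.
The unique mutual best reply is (M, L), giving (7, 4).
Player II's commitment gain: 6 − 4 = 2.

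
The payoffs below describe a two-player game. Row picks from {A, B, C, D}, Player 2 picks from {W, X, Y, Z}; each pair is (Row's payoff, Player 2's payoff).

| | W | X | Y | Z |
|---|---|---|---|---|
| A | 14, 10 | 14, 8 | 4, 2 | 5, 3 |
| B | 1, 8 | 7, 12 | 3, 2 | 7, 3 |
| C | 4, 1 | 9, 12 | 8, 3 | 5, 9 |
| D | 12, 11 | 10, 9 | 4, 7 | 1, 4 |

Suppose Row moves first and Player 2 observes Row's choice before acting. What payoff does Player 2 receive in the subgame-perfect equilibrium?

10

Solve by backward induction (Row leads).
- A: BR = W, leader payoff 14.
- B: BR = X, leader payoff 7.
- C: BR = X, leader payoff 9.
- D: BR = W, leader payoff 12.
Maximizing over 14, 7, 9, 12, Row chooses A. Subgame-perfect outcome: (A, W) with payoffs (14, 10).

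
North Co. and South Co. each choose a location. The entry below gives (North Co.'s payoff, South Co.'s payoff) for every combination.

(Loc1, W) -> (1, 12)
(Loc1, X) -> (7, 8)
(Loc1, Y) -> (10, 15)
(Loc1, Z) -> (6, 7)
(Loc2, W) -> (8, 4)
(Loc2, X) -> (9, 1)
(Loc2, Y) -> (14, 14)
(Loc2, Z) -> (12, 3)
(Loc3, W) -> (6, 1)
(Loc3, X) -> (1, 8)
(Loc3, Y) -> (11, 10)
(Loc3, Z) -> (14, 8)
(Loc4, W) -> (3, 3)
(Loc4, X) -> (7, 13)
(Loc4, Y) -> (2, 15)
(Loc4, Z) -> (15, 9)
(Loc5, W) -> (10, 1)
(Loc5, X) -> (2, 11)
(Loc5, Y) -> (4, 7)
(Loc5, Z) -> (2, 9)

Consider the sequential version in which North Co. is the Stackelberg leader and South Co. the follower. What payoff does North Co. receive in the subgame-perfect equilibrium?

14

Backward induction with North Co. moving first.
- Loc1: BR = Y, leader payoff 10.
- Loc2: BR = Y, leader payoff 14.
- Loc3: BR = Y, leader payoff 11.
- Loc4: BR = Y, leader payoff 2.
- Loc5: BR = X, leader payoff 2.
North Co.'s induced payoffs are 10, 14, 11, 2, 2, so North Co. commits to Loc2. Subgame-perfect outcome: (Loc2, Y) with payoffs (14, 14).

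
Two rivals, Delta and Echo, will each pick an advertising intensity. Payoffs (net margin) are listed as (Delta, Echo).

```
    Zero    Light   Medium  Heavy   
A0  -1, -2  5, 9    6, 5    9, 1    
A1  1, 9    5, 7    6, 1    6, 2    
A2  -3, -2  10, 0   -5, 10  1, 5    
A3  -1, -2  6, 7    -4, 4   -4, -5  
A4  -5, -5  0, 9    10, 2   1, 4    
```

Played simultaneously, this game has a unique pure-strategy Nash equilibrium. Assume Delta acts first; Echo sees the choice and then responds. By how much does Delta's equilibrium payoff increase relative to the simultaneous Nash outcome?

Backward induction with Delta moving first.
- A0: BR = Light, leader payoff 5.
- A1: BR = Zero, leader payoff 1.
- A2: BR = Medium, leader payoff -5.
- A3: BR = Light, leader payoff 6.
- A4: BR = Light, leader payoff 0.
Maximizing over 5, 1, -5, 6, 0, Delta chooses A3. Subgame-perfect outcome: (A3, Light) with payoffs (6, 7).
Now find the simultaneous Nash equilibrium.
Delta's best replies: Zero→A1; Light→A2; Medium→A4; Heavy→A0.
Echo's best replies: A0→Light; A1→Zero; A2→Medium; A3→Light; A4→Light.
The unique mutual best reply is (A1, Zero), giving (1, 9).
Delta's commitment gain: 6 − 1 = 5.

5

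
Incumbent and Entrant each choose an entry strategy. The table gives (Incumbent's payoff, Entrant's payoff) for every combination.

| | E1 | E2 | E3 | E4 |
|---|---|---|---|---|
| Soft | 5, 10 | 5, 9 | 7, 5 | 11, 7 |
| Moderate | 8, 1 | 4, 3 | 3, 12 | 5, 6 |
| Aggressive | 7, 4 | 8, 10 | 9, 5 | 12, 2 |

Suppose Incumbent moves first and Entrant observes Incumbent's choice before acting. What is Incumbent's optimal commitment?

Aggressive

Solve by backward induction (Incumbent leads).
- Soft → Entrant plays E1 (best of 10, 9, 5, 7); Incumbent gets 5.
- Moderate → Entrant plays E3 (best of 1, 3, 12, 6); Incumbent gets 3.
- Aggressive → Entrant plays E2 (best of 4, 10, 5, 2); Incumbent gets 8.
Incumbent's induced payoffs are 5, 3, 8, so Incumbent commits to Aggressive. Subgame-perfect outcome: (Aggressive, E2) with payoffs (8, 10).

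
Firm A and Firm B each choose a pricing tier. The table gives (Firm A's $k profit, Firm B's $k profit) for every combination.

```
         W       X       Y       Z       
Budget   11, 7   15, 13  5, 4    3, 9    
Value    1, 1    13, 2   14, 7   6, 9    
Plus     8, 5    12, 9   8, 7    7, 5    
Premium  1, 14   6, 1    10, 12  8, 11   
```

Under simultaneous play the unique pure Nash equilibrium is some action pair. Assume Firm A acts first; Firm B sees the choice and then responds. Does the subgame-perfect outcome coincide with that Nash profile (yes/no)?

yes

Solve by backward induction (Firm A leads).
- Budget: Firm B compares 7, 13, 4, 9 and picks X; Firm A would get 15.
- Value: Firm B compares 1, 2, 7, 9 and picks Z; Firm A would get 6.
- Plus: Firm B compares 5, 9, 7, 5 and picks X; Firm A would get 12.
- Premium: Firm B compares 14, 1, 12, 11 and picks W; Firm A would get 1.
Among 15, 6, 12, 1, the best is 15 at Budget. Subgame-perfect outcome: (Budget, X) with payoffs (15, 13).
Now find the simultaneous Nash equilibrium.
Firm A's best replies: W→Budget; X→Budget; Y→Value; Z→Premium.
Firm B's best replies: Budget→X; Value→Z; Plus→X; Premium→W.
Only (Budget, X) has each player best-responding; Nash payoffs (15, 13).
Sequential outcome (Budget, X) coincides with the Nash profile (Budget, X).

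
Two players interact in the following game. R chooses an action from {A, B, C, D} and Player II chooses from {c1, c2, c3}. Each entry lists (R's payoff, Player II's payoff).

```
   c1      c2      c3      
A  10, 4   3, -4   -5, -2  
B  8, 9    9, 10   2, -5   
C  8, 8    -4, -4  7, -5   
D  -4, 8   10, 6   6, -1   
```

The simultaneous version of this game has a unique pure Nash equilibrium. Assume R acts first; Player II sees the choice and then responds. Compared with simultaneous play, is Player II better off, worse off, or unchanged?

unchanged

Player II best-responds to each possible R move:
- A → Player II plays c1 (best of 4, -4, -2); R gets 10.
- B → Player II plays c2 (best of 9, 10, -5); R gets 9.
- C → Player II plays c1 (best of 8, -4, -5); R gets 8.
- D → Player II plays c1 (best of 8, 6, -1); R gets -4.
Among 10, 9, 8, -4, the best is 10 at A. Subgame-perfect outcome: (A, c1) with payoffs (10, 4).
For the simultaneous game, intersect best replies.
R's best replies: c1→A; c2→D; c3→C.
Player II's best replies: A→c1; B→c2; C→c1; D→c1.
Only (A, c1) has each player best-responding; Nash payoffs (10, 4).
Player II earns 4 sequentially versus 4 at the Nash outcome: unchanged.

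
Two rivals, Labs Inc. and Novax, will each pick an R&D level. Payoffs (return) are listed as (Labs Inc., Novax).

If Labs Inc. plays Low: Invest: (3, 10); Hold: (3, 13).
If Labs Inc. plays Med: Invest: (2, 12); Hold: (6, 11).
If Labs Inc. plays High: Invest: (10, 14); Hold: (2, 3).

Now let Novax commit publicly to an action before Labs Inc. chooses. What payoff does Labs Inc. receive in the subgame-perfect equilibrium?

Labs Inc. best-responds to each possible Novax move:
- Invest → Labs Inc. plays High (best of 3, 2, 10); Novax gets 14.
- Hold → Labs Inc. plays Med (best of 3, 6, 2); Novax gets 11.
Maximizing over 14, 11, Novax chooses Invest. Subgame-perfect outcome: (High, Invest) with payoffs (10, 14).

10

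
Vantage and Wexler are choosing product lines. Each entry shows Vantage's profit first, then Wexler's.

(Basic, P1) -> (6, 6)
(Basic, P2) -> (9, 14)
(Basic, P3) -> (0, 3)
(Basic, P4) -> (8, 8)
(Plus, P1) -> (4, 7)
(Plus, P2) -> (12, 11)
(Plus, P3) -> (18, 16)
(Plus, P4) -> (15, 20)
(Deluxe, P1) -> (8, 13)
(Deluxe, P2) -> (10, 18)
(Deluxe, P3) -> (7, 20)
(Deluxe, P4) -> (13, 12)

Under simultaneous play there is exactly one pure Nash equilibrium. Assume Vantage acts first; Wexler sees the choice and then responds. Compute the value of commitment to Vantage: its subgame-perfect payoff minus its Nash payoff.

Solve by backward induction (Vantage leads).
- Basic → Wexler plays P2 (best of 6, 14, 3, 8); Vantage gets 9.
- Plus → Wexler plays P4 (best of 7, 11, 16, 20); Vantage gets 15.
- Deluxe → Wexler plays P3 (best of 13, 18, 20, 12); Vantage gets 7.
Among 9, 15, 7, the best is 15 at Plus. Subgame-perfect outcome: (Plus, P4) with payoffs (15, 20).
Under simultaneous play:
Vantage's best replies: P1→Deluxe; P2→Plus; P3→Plus; P4→Plus.
Wexler's best replies: Basic→P2; Plus→P4; Deluxe→P3.
Only (Plus, P4) has each player best-responding; Nash payoffs (15, 20).
Vantage's commitment gain: 15 − 15 = 0.

0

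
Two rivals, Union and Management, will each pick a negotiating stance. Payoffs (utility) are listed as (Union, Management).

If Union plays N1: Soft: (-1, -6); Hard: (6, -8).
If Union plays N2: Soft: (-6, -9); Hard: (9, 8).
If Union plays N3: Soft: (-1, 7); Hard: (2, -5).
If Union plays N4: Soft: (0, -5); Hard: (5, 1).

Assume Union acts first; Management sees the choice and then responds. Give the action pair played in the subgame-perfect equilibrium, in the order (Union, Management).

Solve by backward induction (Union leads).
- N1: Management compares -6, -8 and picks Soft; Union would get -1.
- N2: Management compares -9, 8 and picks Hard; Union would get 9.
- N3: Management compares 7, -5 and picks Soft; Union would get -1.
- N4: Management compares -5, 1 and picks Hard; Union would get 5.
Among -1, 9, -1, 5, the best is 9 at N2. Subgame-perfect outcome: (N2, Hard) with payoffs (9, 8).

(N2, Hard)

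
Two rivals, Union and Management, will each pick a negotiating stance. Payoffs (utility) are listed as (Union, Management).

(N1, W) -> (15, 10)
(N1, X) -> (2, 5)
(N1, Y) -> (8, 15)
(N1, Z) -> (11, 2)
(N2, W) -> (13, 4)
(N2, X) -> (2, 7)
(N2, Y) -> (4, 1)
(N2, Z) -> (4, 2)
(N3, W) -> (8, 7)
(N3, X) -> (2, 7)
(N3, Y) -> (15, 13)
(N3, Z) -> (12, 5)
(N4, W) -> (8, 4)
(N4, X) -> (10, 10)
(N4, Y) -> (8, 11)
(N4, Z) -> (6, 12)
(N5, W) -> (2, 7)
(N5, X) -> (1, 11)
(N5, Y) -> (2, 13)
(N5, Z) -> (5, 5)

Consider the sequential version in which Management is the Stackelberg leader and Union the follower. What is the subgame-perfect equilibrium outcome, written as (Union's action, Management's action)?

(N3, Y)

Solve by backward induction (Management leads).
- W: BR = N1, leader payoff 10.
- X: BR = N4, leader payoff 10.
- Y: BR = N3, leader payoff 13.
- Z: BR = N3, leader payoff 5.
Management's induced payoffs are 10, 10, 13, 5, so Management commits to Y. Subgame-perfect outcome: (N3, Y) with payoffs (15, 13).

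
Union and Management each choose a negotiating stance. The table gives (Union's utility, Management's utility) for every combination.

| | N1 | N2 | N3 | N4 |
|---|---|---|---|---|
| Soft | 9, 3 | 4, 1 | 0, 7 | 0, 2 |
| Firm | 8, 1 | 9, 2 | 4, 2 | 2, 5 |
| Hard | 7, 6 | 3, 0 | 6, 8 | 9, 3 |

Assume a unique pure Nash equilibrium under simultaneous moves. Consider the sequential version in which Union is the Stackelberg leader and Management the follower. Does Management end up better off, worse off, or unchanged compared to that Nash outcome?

Backward induction with Union moving first.
- Soft → Management plays N3 (best of 3, 1, 7, 2); Union gets 0.
- Firm → Management plays N4 (best of 1, 2, 2, 5); Union gets 2.
- Hard → Management plays N3 (best of 6, 0, 8, 3); Union gets 6.
Among 0, 2, 6, the best is 6 at Hard. Subgame-perfect outcome: (Hard, N3) with payoffs (6, 8).
Now find the simultaneous Nash equilibrium.
Union's best replies: N1→Soft; N2→Firm; N3→Hard; N4→Hard.
Management's best replies: Soft→N3; Firm→N4; Hard→N3.
The unique mutual best reply is (Hard, N3), giving (6, 8).
Management earns 8 sequentially versus 8 at the Nash outcome: unchanged.

unchanged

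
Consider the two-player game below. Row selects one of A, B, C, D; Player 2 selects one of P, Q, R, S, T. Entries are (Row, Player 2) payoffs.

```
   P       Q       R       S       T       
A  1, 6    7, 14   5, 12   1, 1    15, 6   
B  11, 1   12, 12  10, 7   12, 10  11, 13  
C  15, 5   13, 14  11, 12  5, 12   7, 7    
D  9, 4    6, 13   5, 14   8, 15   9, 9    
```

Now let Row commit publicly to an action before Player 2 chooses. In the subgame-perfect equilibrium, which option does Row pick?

Backward induction with Row moving first.
- A: BR = Q, leader payoff 7.
- B: BR = T, leader payoff 11.
- C: BR = Q, leader payoff 13.
- D: BR = S, leader payoff 8.
Maximizing over 7, 11, 13, 8, Row chooses C. Subgame-perfect outcome: (C, Q) with payoffs (13, 14).

C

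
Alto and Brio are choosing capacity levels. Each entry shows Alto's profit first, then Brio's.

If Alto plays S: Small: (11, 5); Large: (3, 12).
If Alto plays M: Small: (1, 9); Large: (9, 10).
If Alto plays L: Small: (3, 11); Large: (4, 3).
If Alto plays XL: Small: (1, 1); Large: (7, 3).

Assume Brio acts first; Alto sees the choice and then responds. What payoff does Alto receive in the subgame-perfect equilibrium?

Work backward from Alto's decision.
- Small → Alto plays S (best of 11, 1, 3, 1); Brio gets 5.
- Large → Alto plays M (best of 3, 9, 4, 7); Brio gets 10.
Among 5, 10, the best is 10 at Large. Subgame-perfect outcome: (M, Large) with payoffs (9, 10).

9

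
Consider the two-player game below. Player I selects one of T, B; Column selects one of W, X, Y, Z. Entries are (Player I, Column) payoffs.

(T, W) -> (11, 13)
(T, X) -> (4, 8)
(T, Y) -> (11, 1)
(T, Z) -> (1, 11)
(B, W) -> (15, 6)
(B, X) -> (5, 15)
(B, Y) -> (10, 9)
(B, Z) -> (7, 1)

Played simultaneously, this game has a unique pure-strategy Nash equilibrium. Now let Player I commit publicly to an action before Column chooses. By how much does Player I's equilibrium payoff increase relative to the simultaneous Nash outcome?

Column best-responds to each possible Player I move:
- T: BR = W, leader payoff 11.
- B: BR = X, leader payoff 5.
Maximizing over 11, 5, Player I chooses T. Subgame-perfect outcome: (T, W) with payoffs (11, 13).
Under simultaneous play:
Player I's best replies: W→B; X→B; Y→T; Z→B.
Column's best replies: T→W; B→X.
The unique mutual best reply is (B, X), giving (5, 15).
Player I's commitment gain: 11 − 5 = 6.

6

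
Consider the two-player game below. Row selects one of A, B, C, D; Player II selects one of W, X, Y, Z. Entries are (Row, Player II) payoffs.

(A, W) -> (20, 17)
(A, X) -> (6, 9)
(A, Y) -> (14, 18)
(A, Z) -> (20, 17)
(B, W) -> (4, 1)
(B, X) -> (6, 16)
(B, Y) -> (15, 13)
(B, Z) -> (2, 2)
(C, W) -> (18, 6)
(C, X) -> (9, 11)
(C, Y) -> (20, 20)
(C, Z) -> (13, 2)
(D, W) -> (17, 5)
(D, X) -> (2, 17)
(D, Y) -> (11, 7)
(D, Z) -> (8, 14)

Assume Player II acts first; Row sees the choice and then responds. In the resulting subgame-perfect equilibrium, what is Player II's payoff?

20

Backward induction with Player II moving first.
- W: BR = A, leader payoff 17.
- X: BR = C, leader payoff 11.
- Y: BR = C, leader payoff 20.
- Z: BR = A, leader payoff 17.
Player II's induced payoffs are 17, 11, 20, 17, so Player II commits to Y. Subgame-perfect outcome: (C, Y) with payoffs (20, 20).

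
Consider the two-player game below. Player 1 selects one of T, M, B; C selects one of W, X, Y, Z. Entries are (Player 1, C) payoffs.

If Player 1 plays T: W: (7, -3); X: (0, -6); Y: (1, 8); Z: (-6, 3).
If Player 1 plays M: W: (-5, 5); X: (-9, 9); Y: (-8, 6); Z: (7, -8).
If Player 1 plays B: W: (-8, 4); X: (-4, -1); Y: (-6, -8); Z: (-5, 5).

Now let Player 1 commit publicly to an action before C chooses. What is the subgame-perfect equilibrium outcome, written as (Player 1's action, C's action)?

C best-responds to each possible Player 1 move:
- T: C compares -3, -6, 8, 3 and picks Y; Player 1 would get 1.
- M: C compares 5, 9, 6, -8 and picks X; Player 1 would get -9.
- B: C compares 4, -1, -8, 5 and picks Z; Player 1 would get -5.
Player 1's induced payoffs are 1, -9, -5, so Player 1 commits to T. Subgame-perfect outcome: (T, Y) with payoffs (1, 8).

(T, Y)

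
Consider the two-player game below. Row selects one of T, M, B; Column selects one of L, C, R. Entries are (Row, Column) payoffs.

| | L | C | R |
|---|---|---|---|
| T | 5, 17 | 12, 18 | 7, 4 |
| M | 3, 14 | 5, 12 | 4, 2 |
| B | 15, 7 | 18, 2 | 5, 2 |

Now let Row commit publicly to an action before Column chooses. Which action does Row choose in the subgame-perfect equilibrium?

B

Backward induction with Row moving first.
- T: Column compares 17, 18, 4 and picks C; Row would get 12.
- M: Column compares 14, 12, 2 and picks L; Row would get 3.
- B: Column compares 7, 2, 2 and picks L; Row would get 15.
Row's induced payoffs are 12, 3, 15, so Row commits to B. Subgame-perfect outcome: (B, L) with payoffs (15, 7).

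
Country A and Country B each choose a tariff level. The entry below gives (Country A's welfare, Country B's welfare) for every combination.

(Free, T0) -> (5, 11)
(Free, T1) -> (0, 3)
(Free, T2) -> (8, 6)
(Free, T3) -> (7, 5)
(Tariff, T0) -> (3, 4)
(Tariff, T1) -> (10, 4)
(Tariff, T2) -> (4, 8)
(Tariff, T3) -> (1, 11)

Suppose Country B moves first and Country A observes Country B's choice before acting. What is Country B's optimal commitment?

Work backward from Country A's decision.
- T0: BR = Free, leader payoff 11.
- T1: BR = Tariff, leader payoff 4.
- T2: BR = Free, leader payoff 6.
- T3: BR = Free, leader payoff 5.
Country B's induced payoffs are 11, 4, 6, 5, so Country B commits to T0. Subgame-perfect outcome: (Free, T0) with payoffs (5, 11).

T0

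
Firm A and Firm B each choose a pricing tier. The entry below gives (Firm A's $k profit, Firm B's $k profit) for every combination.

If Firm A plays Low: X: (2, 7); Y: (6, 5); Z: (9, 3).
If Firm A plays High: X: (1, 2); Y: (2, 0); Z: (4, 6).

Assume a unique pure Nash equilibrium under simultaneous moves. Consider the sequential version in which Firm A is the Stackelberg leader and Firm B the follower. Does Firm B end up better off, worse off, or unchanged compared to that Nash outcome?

worse off

Backward induction with Firm A moving first.
- Low: Firm B compares 7, 5, 3 and picks X; Firm A would get 2.
- High: Firm B compares 2, 0, 6 and picks Z; Firm A would get 4.
Among 2, 4, the best is 4 at High. Subgame-perfect outcome: (High, Z) with payoffs (4, 6).
Under simultaneous play:
Firm A's best replies: X→Low; Y→Low; Z→Low.
Firm B's best replies: Low→X; High→Z.
The unique mutual best reply is (Low, X), giving (2, 7).
Firm B earns 6 sequentially versus 7 at the Nash outcome: worse off.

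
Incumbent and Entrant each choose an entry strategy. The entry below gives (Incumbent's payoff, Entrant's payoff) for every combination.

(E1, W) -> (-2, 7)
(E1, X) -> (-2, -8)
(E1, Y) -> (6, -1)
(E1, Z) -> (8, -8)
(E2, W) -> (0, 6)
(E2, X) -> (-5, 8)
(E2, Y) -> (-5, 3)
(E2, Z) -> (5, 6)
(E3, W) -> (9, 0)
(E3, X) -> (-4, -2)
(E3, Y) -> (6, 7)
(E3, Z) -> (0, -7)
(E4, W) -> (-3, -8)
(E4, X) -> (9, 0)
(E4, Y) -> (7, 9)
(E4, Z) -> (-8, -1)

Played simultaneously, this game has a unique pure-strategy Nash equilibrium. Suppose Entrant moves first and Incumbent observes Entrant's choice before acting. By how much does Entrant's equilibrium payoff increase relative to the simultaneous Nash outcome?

0

Work backward from Incumbent's decision.
- W: Incumbent compares -2, 0, 9, -3 and picks E3; Entrant would get 0.
- X: Incumbent compares -2, -5, -4, 9 and picks E4; Entrant would get 0.
- Y: Incumbent compares 6, -5, 6, 7 and picks E4; Entrant would get 9.
- Z: Incumbent compares 8, 5, 0, -8 and picks E1; Entrant would get -8.
Entrant's induced payoffs are 0, 0, 9, -8, so Entrant commits to Y. Subgame-perfect outcome: (E4, Y) with payoffs (7, 9).
Under simultaneous play:
Incumbent's best replies: W→E3; X→E4; Y→E4; Z→E1.
Entrant's best replies: E1→W; E2→X; E3→Y; E4→Y.
The unique mutual best reply is (E4, Y), giving (7, 9).
Entrant's commitment gain: 9 − 9 = 0.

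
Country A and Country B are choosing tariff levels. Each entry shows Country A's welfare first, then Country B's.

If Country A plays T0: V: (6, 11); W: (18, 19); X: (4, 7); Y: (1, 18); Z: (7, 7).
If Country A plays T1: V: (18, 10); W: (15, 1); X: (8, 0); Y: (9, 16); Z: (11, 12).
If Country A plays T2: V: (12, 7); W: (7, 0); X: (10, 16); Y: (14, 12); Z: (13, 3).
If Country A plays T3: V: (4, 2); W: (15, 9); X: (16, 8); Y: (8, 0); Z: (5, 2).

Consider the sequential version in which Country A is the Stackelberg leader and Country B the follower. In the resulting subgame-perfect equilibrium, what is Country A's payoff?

Backward induction with Country A moving first.
- T0: BR = W, leader payoff 18.
- T1: BR = Y, leader payoff 9.
- T2: BR = X, leader payoff 10.
- T3: BR = W, leader payoff 15.
Country A's induced payoffs are 18, 9, 10, 15, so Country A commits to T0. Subgame-perfect outcome: (T0, W) with payoffs (18, 19).

18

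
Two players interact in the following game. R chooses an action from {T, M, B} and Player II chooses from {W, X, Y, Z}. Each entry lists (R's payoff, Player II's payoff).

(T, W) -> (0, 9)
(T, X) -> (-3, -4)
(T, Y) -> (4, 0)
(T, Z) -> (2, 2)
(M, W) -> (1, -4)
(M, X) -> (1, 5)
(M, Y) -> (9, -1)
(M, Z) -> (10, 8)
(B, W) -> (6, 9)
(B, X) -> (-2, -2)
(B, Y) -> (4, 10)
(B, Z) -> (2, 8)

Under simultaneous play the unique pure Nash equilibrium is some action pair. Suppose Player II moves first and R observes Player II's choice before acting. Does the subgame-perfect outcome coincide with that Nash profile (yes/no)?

no

Backward induction with Player II moving first.
- W: BR = B, leader payoff 9.
- X: BR = M, leader payoff 5.
- Y: BR = M, leader payoff -1.
- Z: BR = M, leader payoff 8.
Maximizing over 9, 5, -1, 8, Player II chooses W. Subgame-perfect outcome: (B, W) with payoffs (6, 9).
Under simultaneous play:
R's best replies: W→B; X→M; Y→M; Z→M.
Player II's best replies: T→W; M→Z; B→Y.
The unique mutual best reply is (M, Z), giving (10, 8).
Sequential outcome (B, W) differs from the Nash profile (M, Z).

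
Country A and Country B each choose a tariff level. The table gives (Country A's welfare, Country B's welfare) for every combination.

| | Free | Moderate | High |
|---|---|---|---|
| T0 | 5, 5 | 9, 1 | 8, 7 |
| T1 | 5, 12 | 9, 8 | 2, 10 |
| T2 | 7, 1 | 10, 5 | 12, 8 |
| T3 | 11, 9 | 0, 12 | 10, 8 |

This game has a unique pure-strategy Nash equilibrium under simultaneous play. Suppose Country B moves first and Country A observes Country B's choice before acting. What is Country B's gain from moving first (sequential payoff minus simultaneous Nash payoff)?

Country A best-responds to each possible Country B move:
- Free: BR = T3, leader payoff 9.
- Moderate: BR = T2, leader payoff 5.
- High: BR = T2, leader payoff 8.
Among 9, 5, 8, the best is 9 at Free. Subgame-perfect outcome: (T3, Free) with payoffs (11, 9).
Now find the simultaneous Nash equilibrium.
Country A's best replies: Free→T3; Moderate→T2; High→T2.
Country B's best replies: T0→High; T1→Free; T2→High; T3→Moderate.
The unique mutual best reply is (T2, High), giving (12, 8).
Country B's commitment gain: 9 − 8 = 1.

1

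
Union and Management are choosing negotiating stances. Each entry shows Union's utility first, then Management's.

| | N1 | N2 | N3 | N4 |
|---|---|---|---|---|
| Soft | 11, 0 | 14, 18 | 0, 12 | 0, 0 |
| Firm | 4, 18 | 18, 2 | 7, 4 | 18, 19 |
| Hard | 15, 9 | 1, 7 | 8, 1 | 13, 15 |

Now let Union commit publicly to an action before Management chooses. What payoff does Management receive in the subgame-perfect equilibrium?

Solve by backward induction (Union leads).
- Soft: Management compares 0, 18, 12, 0 and picks N2; Union would get 14.
- Firm: Management compares 18, 2, 4, 19 and picks N4; Union would get 18.
- Hard: Management compares 9, 7, 1, 15 and picks N4; Union would get 13.
Union's induced payoffs are 14, 18, 13, so Union commits to Firm. Subgame-perfect outcome: (Firm, N4) with payoffs (18, 19).

19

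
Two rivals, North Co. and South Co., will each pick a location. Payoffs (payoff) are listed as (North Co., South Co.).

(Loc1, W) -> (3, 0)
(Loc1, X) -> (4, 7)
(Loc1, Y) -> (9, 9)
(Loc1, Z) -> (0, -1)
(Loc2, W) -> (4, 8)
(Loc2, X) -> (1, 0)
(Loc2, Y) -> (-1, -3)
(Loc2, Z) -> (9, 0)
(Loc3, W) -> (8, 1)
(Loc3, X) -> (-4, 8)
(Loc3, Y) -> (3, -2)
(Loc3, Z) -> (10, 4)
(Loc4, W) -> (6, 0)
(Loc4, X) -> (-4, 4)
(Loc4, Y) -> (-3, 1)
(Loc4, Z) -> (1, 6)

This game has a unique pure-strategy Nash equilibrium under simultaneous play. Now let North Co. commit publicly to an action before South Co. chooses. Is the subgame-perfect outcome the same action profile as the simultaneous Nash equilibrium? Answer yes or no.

yes

South Co. best-responds to each possible North Co. move:
- Loc1: South Co. compares 0, 7, 9, -1 and picks Y; North Co. would get 9.
- Loc2: South Co. compares 8, 0, -3, 0 and picks W; North Co. would get 4.
- Loc3: South Co. compares 1, 8, -2, 4 and picks X; North Co. would get -4.
- Loc4: South Co. compares 0, 4, 1, 6 and picks Z; North Co. would get 1.
Maximizing over 9, 4, -4, 1, North Co. chooses Loc1. Subgame-perfect outcome: (Loc1, Y) with payoffs (9, 9).
Now find the simultaneous Nash equilibrium.
North Co.'s best replies: W→Loc3; X→Loc1; Y→Loc1; Z→Loc3.
South Co.'s best replies: Loc1→Y; Loc2→W; Loc3→X; Loc4→Z.
Only (Loc1, Y) has each player best-responding; Nash payoffs (9, 9).
Sequential outcome (Loc1, Y) coincides with the Nash profile (Loc1, Y).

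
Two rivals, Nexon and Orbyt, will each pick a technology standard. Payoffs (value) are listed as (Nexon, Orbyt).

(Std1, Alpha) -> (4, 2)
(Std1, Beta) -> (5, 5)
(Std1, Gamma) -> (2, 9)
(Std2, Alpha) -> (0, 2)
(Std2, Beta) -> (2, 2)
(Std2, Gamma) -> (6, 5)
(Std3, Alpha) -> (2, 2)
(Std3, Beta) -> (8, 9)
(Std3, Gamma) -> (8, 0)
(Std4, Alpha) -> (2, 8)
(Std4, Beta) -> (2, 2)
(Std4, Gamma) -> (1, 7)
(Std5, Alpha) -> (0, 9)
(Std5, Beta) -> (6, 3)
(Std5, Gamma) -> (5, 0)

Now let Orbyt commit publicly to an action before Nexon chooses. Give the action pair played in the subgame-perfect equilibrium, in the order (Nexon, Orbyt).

Backward induction with Orbyt moving first.
- Alpha: Nexon compares 4, 0, 2, 2, 0 and picks Std1; Orbyt would get 2.
- Beta: Nexon compares 5, 2, 8, 2, 6 and picks Std3; Orbyt would get 9.
- Gamma: Nexon compares 2, 6, 8, 1, 5 and picks Std3; Orbyt would get 0.
Among 2, 9, 0, the best is 9 at Beta. Subgame-perfect outcome: (Std3, Beta) with payoffs (8, 9).

(Std3, Beta)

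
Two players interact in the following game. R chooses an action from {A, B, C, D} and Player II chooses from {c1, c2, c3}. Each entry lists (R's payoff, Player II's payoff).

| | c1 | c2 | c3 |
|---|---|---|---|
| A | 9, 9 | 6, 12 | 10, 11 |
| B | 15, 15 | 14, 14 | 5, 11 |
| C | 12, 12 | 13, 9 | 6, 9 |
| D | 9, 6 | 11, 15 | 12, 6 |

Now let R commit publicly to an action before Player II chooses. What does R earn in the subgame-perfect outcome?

Solve by backward induction (R leads).
- A: BR = c2, leader payoff 6.
- B: BR = c1, leader payoff 15.
- C: BR = c1, leader payoff 12.
- D: BR = c2, leader payoff 11.
Maximizing over 6, 15, 12, 11, R chooses B. Subgame-perfect outcome: (B, c1) with payoffs (15, 15).

15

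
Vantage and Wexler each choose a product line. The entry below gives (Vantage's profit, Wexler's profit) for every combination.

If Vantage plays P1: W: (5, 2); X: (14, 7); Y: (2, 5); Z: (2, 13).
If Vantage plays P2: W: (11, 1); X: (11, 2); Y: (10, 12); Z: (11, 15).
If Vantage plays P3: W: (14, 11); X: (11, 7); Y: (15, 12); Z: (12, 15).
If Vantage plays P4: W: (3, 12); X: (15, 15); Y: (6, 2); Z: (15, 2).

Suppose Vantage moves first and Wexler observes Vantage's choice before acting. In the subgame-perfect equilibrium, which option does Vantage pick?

Backward induction with Vantage moving first.
- P1 → Wexler plays Z (best of 2, 7, 5, 13); Vantage gets 2.
- P2 → Wexler plays Z (best of 1, 2, 12, 15); Vantage gets 11.
- P3 → Wexler plays Z (best of 11, 7, 12, 15); Vantage gets 12.
- P4 → Wexler plays X (best of 12, 15, 2, 2); Vantage gets 15.
Among 2, 11, 12, 15, the best is 15 at P4. Subgame-perfect outcome: (P4, X) with payoffs (15, 15).

P4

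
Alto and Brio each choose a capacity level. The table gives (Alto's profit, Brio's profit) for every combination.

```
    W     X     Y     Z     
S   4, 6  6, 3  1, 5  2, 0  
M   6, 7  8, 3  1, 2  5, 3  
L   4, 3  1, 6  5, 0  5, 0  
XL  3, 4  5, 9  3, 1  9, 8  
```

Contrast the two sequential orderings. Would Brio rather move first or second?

first

If Alto leads: Brio's best replies are S→W, M→W, L→X, XL→X; Alto's induced payoffs 4, 6, 1, 5; outcome (M, W), payoffs (6, 7).
If Brio leads: Alto's best replies are W→M, X→M, Y→L, Z→XL; Brio's induced payoffs 7, 3, 0, 8; outcome (XL, Z), payoffs (9, 8).
Brio gets 8 moving first and 7 moving second, so Brio prefers to move first.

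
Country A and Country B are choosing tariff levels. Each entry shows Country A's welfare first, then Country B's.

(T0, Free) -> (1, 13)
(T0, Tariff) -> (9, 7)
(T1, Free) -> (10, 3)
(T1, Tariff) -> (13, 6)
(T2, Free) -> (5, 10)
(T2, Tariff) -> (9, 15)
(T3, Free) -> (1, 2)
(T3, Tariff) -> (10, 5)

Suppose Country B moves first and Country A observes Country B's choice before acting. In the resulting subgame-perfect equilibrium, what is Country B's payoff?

Country A best-responds to each possible Country B move:
- Free: Country A compares 1, 10, 5, 1 and picks T1; Country B would get 3.
- Tariff: Country A compares 9, 13, 9, 10 and picks T1; Country B would get 6.
Country B's induced payoffs are 3, 6, so Country B commits to Tariff. Subgame-perfect outcome: (T1, Tariff) with payoffs (13, 6).

6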